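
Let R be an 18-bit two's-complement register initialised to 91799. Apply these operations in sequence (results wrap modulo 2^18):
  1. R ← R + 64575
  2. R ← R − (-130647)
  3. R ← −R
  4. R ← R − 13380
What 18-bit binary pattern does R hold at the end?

110110101010001111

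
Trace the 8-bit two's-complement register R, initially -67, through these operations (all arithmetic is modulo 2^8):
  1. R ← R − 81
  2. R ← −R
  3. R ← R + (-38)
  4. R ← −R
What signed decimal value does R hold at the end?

-110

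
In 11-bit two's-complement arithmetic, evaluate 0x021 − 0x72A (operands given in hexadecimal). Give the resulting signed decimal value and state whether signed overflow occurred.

247; no overflow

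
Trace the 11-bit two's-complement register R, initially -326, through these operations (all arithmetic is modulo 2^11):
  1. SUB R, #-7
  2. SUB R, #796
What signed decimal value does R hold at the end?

933

Start: R = -326 = 11010111010.
R = -326 − (-7) = -319 = 11011000001
R = -319 − 796 = -1115; wraps to 933 = 01110100101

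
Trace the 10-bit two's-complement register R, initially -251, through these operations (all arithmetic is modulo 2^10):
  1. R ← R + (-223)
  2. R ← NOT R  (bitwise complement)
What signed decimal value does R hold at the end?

473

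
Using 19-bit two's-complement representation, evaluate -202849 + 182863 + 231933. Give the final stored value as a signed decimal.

211947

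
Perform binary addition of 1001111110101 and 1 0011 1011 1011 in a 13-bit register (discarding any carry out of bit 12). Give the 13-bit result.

0011110110000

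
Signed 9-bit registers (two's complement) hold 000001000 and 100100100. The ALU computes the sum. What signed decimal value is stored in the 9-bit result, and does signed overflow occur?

-212; no overflow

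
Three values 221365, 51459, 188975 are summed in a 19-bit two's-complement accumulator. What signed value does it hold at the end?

-62489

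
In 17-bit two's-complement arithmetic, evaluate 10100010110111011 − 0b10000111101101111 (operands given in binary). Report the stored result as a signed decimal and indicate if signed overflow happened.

10100010110111011 = -47685 (signed)
0b10000111101101111 → 10000111101101111 = -61585 (signed)
Subtract via negate-and-add: invert 10000111101101111 + 1 = 01111000010010001 (i.e. 61585).
  10100010110111011
+ 01111000010010001
= 00011011001001100  (discard carry-out 1)
Result 00011011001001100: MSB = 0 → value 13900.
Addends (after negating the subtrahend) have opposite signs, so signed overflow cannot occur.

13900; no overflow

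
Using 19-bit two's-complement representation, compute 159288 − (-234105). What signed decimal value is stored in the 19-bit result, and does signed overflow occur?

159288 → 0100110111000111000
-234105 → 1000110110110000111
Subtract via negate-and-add: invert 1000110110110000111 + 1 = 0111001001001111001 (i.e. 234105).
  0100110111000111000
+ 0111001001001111001
= 1100000000010110001
Result 1100000000010110001: MSB = 1 → 393393 − 524288 = -130895.
Both addends (after negating the subtrahend) are non-negative but the stored result is negative: signed overflow. The true value 159288 − (-234105) = 393393 lies outside [-262144, 262143].

-130895; overflow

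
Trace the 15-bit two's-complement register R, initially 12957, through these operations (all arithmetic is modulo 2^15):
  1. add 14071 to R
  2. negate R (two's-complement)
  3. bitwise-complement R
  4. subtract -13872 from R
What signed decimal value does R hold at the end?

Start: R = 12957 = 011001010011101.
R = 12957 + 14071 = 27028; wraps to -5740 = 110100110010100
R = −(-5740) = 5740 = 001011001101100
R = NOT 001011001101100 = 110100110010011 = -5741
R = -5741 − (-13872) = 8131 = 001111111000011

8131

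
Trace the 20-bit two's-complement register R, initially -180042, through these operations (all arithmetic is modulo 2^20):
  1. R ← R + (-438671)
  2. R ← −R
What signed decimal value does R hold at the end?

-429863

Start: R = -180042 = 11010100000010110110.
R = -180042 + (-438671) = -618713; wraps to 429863 = 01101000111100100111
R = −(429863) = -429863 = 10010111000011011001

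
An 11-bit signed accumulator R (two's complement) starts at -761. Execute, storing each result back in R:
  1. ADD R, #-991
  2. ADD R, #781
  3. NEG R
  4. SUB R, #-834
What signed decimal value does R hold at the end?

-243

Start: R = -761 = 10100000111.
R = -761 + (-991) = -1752; wraps to 296 = 00100101000
R = 296 + 781 = 1077; wraps to -971 = 10000110101
R = −(-971) = 971 = 01111001011
R = 971 − (-834) = 1805; wraps to -243 = 11100001101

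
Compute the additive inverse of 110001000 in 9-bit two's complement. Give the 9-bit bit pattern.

Invert: 001110111. Add 1: 001111000.

001111000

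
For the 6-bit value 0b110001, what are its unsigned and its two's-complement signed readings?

unsigned = 49, signed = -15

Unsigned: 110001 = 49.
Signed: MSB=1 → 49 − 64 = -15.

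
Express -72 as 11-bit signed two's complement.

|-72| = 72 = 00001001000 in 11 bits.
Invert the bits: 11110110111. Add 1: 11110111000.

11110111000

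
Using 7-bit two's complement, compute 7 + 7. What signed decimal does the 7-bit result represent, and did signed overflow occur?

14; no overflow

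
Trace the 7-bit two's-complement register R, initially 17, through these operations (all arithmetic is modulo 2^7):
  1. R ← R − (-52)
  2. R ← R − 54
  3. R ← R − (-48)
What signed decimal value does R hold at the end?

63

Start: R = 17 = 0010001.
R = 17 − (-52) = 69; wraps to -59 = 1000101
R = -59 − 54 = -113; wraps to 15 = 0001111
R = 15 − (-48) = 63 = 0111111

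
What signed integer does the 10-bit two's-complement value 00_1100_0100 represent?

MSB is 0, so the value is non-negative: 0011000100 = 196.

196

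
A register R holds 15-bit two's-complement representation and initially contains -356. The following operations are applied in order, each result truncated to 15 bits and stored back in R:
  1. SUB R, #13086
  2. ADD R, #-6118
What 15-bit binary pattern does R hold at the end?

Start: R = -356 = 111111010011100.
R = -356 − 13086 = -13442 = 100101101111110
R = -13442 + (-6118) = -19560; wraps to 13208 = 011001110011000

011001110011000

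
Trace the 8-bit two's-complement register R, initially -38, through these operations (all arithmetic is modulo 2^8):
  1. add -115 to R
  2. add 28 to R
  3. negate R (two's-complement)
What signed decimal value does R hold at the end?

125

Start: R = -38 = 11011010.
R = -38 + (-115) = -153; wraps to 103 = 01100111
R = 103 + 28 = 131; wraps to -125 = 10000011
R = −(-125) = 125 = 01111101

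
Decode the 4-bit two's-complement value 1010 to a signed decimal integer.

-6

MSB is 1, so the value is negative.
Unsigned reading: 10. Subtract 2^4 = 16: 10 − 16 = -6.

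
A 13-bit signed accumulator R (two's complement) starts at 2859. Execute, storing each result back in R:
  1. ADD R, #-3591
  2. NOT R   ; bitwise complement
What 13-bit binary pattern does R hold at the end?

0001011011011

Start: R = 2859 = 0101100101011.
R = 2859 + (-3591) = -732 = 1110100100100
R = NOT 1110100100100 = 0001011011011 = 731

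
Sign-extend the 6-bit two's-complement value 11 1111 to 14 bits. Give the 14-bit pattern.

11111111111111

MSB of 111111 is 1; replicate it into the new high bits.
11111111|111111 → 11111111111111 (still -1).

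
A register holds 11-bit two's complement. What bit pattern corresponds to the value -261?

|-261| = 261 = 00100000101 in 11 bits.
Invert the bits: 11011111010. Add 1: 11011111011.
Check: 11011111011 reads as 1787 − 2048 = -261.

11011111011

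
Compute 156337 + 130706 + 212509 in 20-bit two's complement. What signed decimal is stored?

156337 + 130706 = 287043 (01000110000101000011)
287043 + 212509 = 499552 (01111001111101100000)

499552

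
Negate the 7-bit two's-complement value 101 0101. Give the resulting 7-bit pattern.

0101011

Invert: 0101010. Add 1: 0101011.
Check: 1010101 = -43, 0101011 = 43.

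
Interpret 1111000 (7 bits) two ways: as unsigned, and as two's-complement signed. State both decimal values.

Unsigned: 1111000 = 120.
Signed: MSB=1 → 120 − 128 = -8.

unsigned = 120, signed = -8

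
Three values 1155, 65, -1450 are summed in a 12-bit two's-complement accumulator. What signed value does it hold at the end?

1155 + 65 = 1220 (010011000100)
1220 + (-1450) = -230 (111100011010)

-230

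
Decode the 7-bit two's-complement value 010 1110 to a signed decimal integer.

MSB is 0, so the value is non-negative: 0101110 = 46.

46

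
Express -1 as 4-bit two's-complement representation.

1111

|-1| = 1 = 0001 in 4 bits.
Invert the bits: 1110. Add 1: 1111.
Check: 1111 reads as 15 − 16 = -1.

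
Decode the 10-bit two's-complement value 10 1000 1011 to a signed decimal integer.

MSB is 1, so the value is negative.
Unsigned reading: 651. Subtract 2^10 = 1024: 651 − 1024 = -373.

-373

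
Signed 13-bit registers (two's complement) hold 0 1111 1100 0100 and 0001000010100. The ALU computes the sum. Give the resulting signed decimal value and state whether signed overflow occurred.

-3624; overflow

0 1111 1100 0100 → 0111111000100 = 4036 (signed)
0001000010100 = 532 (signed)
  0111111000100
+ 0001000010100
= 1000111011000
Result 1000111011000: MSB = 1 → 4568 − 8192 = -3624.
Both addends are non-negative but the stored result is negative: signed overflow. The true value 4036 + 532 = 4568 lies outside [-4096, 4095].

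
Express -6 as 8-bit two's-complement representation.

11111010

|-6| = 6 = 00000110 in 8 bits.
Invert the bits: 11111001. Add 1: 11111010.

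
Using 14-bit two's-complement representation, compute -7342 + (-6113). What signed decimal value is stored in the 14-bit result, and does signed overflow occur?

2929; overflow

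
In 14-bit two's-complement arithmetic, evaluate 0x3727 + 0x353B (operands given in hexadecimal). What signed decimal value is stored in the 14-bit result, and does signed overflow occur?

-5022; no overflow

0x3727 = 11011100100111 = -2265 (signed)
0x353B = 11010100111011 = -2757 (signed)
  11011100100111
+ 11010100111011
= 10110001100010  (discard carry-out 1)
Result 10110001100010: MSB = 1 → 11362 − 16384 = -5022.
Both addends are negative and so is the stored result: no signed overflow.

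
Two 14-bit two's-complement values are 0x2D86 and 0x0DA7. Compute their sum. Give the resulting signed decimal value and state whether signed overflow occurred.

-1235; no overflow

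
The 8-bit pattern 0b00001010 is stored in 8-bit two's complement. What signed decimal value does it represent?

MSB is 0, so the value is non-negative: 00001010 = 10.

10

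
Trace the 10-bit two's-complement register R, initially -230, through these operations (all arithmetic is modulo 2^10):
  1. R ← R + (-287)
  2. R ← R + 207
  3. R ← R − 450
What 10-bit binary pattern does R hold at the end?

Start: R = -230 = 1100011010.
R = -230 + (-287) = -517; wraps to 507 = 0111111011
R = 507 + 207 = 714; wraps to -310 = 1011001010
R = -310 − 450 = -760; wraps to 264 = 0100001000

0100001000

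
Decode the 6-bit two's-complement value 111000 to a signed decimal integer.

-8

MSB is 1, so the value is negative.
Invert: 000111. Add 1: 001000 = 8. So the value is −8.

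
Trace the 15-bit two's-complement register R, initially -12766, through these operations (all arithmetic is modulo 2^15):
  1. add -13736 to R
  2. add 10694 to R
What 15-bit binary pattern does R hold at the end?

100001001000000

Start: R = -12766 = 100111000100010.
R = -12766 + (-13736) = -26502; wraps to 6266 = 001100001111010
R = 6266 + 10694 = 16960; wraps to -15808 = 100001001000000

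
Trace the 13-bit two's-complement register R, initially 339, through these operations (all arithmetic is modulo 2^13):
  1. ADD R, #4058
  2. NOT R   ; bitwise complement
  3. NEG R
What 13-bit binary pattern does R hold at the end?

Start: R = 339 = 0000101010011.
R = 339 + 4058 = 4397; wraps to -3795 = 1000100101101
R = NOT 1000100101101 = 0111011010010 = 3794
R = −(3794) = -3794 = 1000100101110

1000100101110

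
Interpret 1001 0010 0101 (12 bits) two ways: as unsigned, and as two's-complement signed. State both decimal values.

unsigned = 2341, signed = -1755

Unsigned: 100100100101 = 2341.
Signed: MSB=1 → 2341 − 4096 = -1755.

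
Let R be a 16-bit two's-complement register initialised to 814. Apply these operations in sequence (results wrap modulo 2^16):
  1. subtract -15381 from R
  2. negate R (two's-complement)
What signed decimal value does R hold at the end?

-16195

Start: R = 814 = 0000001100101110.
R = 814 − (-15381) = 16195 = 0011111101000011
R = −(16195) = -16195 = 1100000010111101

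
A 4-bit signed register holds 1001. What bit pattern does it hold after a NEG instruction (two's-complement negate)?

0111

Invert: 0110. Add 1: 0111.
Check: 1001 = -7, 0111 = 7.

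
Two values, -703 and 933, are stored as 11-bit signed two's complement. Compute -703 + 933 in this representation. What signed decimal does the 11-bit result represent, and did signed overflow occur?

-703 → 10101000001
933 → 01110100101
  10101000001
+ 01110100101
= 00011100110  (discard carry-out 1)
Result 00011100110: MSB = 0 → value 230.
Addends have opposite signs, so signed overflow cannot occur.

230; no overflow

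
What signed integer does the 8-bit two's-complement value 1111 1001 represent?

MSB is 1, so the value is negative.
Unsigned reading: 249. Subtract 2^8 = 256: 249 − 256 = -7.

-7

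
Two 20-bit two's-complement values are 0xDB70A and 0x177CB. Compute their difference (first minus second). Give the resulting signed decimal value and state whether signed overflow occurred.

-245953; no overflow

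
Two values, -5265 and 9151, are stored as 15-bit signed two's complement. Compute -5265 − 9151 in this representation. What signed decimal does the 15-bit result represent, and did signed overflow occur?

-5265 → 110101101101111
9151 → 010001110111111
Subtract via negate-and-add: invert 010001110111111 + 1 = 101110001000001 (i.e. -9151).
  110101101101111
+ 101110001000001
= 100011110110000  (discard carry-out 1)
Result 100011110110000: MSB = 1 → 18352 − 32768 = -14416.
Both addends (after negating the subtrahend) are negative and so is the stored result: no signed overflow.

-14416; no overflow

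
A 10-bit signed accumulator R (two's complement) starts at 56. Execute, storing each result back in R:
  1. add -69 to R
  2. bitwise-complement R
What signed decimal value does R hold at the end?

12

Start: R = 56 = 0000111000.
R = 56 + (-69) = -13 = 1111110011
R = NOT 1111110011 = 0000001100 = 12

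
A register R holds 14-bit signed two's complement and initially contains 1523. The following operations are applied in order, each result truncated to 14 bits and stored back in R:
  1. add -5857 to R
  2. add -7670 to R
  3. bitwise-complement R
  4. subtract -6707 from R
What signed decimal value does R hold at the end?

2326

Start: R = 1523 = 00010111110011.
R = 1523 + (-5857) = -4334 = 10111100010010
R = -4334 + (-7670) = -12004; wraps to 4380 = 01000100011100
R = NOT 01000100011100 = 10111011100011 = -4381
R = -4381 − (-6707) = 2326 = 00100100010110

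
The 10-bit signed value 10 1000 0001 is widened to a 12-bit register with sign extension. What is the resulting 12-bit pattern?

MSB of 1010000001 is 1; replicate it into the new high bits.
11|1010000001 → 111010000001 (still -383).

111010000001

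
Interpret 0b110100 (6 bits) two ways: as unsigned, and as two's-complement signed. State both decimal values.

unsigned = 52, signed = -12

Unsigned: 110100 = 52.
Signed: MSB=1 → 52 − 64 = -12.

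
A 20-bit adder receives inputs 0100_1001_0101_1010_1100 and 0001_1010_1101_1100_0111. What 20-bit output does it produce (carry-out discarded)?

01100100001101110011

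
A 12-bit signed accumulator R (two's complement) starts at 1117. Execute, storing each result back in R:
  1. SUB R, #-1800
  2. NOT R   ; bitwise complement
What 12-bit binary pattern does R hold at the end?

010010011010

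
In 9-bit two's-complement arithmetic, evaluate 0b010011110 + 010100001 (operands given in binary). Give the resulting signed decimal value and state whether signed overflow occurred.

-193; overflow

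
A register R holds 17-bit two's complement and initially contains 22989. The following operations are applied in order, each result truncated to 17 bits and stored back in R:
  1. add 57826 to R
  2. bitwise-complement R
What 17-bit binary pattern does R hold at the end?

Start: R = 22989 = 00101100111001101.
R = 22989 + 57826 = 80815; wraps to -50257 = 10011101110101111
R = NOT 10011101110101111 = 01100010001010000 = 50256

01100010001010000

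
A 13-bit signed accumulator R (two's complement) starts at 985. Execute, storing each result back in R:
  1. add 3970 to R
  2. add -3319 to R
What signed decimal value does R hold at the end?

1636

Start: R = 985 = 0001111011001.
R = 985 + 3970 = 4955; wraps to -3237 = 1001101011011
R = -3237 + (-3319) = -6556; wraps to 1636 = 0011001100100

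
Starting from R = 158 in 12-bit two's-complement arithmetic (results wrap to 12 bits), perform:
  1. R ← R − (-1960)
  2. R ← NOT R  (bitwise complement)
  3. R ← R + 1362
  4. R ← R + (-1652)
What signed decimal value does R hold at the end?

1687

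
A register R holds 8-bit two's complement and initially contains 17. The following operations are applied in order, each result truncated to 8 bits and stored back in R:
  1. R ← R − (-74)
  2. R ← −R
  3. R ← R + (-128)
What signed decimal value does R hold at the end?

37

Start: R = 17 = 00010001.
R = 17 − (-74) = 91 = 01011011
R = −(91) = -91 = 10100101
R = -91 + (-128) = -219; wraps to 37 = 00100101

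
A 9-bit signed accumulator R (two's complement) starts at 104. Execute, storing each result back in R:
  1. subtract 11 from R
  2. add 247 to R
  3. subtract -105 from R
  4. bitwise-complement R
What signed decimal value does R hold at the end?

Start: R = 104 = 001101000.
R = 104 − 11 = 93 = 001011101
R = 93 + 247 = 340; wraps to -172 = 101010100
R = -172 − (-105) = -67 = 110111101
R = NOT 110111101 = 001000010 = 66

66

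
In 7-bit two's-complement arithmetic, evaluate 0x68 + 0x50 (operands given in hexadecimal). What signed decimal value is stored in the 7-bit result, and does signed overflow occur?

0x68 = 1101000 = -24 (signed)
0x50 = 1010000 = -48 (signed)
  1101000
+ 1010000
= 0111000  (discard carry-out 1)
Result 0111000: MSB = 0 → value 56.
Both addends are negative but the stored result is non-negative: signed overflow. The true value -24 + (-48) = -72 lies outside [-64, 63].

56; overflow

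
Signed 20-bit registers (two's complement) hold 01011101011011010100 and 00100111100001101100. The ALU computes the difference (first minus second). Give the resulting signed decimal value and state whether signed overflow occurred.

220776; no overflow

01011101011011010100 = 382676 (signed)
00100111100001101100 = 161900 (signed)
Subtract via negate-and-add: invert 00100111100001101100 + 1 = 11011000011110010100 (i.e. -161900).
  01011101011011010100
+ 11011000011110010100
= 00110101111001101000  (discard carry-out 1)
Result 00110101111001101000: MSB = 0 → value 220776.
Addends (after negating the subtrahend) have opposite signs, so signed overflow cannot occur.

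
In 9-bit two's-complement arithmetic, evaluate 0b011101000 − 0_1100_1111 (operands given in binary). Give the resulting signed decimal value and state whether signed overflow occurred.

0b011101000 → 011101000 = 232 (signed)
0_1100_1111 → 011001111 = 207 (signed)
Subtract via negate-and-add: invert 011001111 + 1 = 100110001 (i.e. -207).
  011101000
+ 100110001
= 000011001  (discard carry-out 1)
Result 000011001: MSB = 0 → value 25.
Addends (after negating the subtrahend) have opposite signs, so signed overflow cannot occur.

25; no overflow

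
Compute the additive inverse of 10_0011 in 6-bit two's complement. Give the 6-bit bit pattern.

Invert: 011100. Add 1: 011101.

011101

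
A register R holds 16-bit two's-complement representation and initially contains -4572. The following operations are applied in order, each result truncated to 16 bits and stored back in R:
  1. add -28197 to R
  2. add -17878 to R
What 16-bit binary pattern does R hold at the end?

Start: R = -4572 = 1110111000100100.
R = -4572 + (-28197) = -32769; wraps to 32767 = 0111111111111111
R = 32767 + (-17878) = 14889 = 0011101000101001

0011101000101001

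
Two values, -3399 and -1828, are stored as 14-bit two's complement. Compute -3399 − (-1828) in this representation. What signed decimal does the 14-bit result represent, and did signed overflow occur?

-3399 → 11001010111001
-1828 → 11100011011100
Subtract via negate-and-add: invert 11100011011100 + 1 = 00011100100100 (i.e. 1828).
  11001010111001
+ 00011100100100
= 11100111011101
Result 11100111011101: MSB = 1 → 14813 − 16384 = -1571.
Addends (after negating the subtrahend) have opposite signs, so signed overflow cannot occur.

-1571; no overflow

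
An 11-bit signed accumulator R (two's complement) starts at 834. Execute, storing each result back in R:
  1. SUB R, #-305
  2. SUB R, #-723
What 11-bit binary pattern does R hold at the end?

11101000110

Start: R = 834 = 01101000010.
R = 834 − (-305) = 1139; wraps to -909 = 10001110011
R = -909 − (-723) = -186 = 11101000110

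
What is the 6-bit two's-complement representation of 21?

010101

21 is non-negative, so write it directly in 6 bits: 010101.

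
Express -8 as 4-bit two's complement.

1000

|-8| = 8 = 1000 in 4 bits.
Invert the bits: 0111. Add 1: 1000.
Check: 1000 reads as 8 − 16 = -8.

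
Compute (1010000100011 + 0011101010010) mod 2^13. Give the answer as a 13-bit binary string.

1101101110101

  1010000100011
+ 0011101010010
= 1101101110101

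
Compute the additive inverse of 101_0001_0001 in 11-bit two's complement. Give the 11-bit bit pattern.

01011101111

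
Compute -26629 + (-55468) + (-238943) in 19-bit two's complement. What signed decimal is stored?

-26629 + (-55468) = -82097 (1101011111101001111)
-82097 + (-238943) = -321040 → wraps to 203248 (0110001100111110000)

203248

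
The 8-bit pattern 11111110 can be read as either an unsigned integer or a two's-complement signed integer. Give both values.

unsigned = 254, signed = -2

Unsigned: 11111110 = 254.
Signed: MSB=1 → 254 − 256 = -2.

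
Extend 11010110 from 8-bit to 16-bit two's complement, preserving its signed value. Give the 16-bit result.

MSB of 11010110 is 1; replicate it into the new high bits.
11111111|11010110 → 1111111111010110 (still -42).

1111111111010110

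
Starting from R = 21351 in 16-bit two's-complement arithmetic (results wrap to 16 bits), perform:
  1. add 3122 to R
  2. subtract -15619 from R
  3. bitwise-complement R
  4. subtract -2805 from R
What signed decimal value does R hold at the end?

28248

Start: R = 21351 = 0101001101100111.
R = 21351 + 3122 = 24473 = 0101111110011001
R = 24473 − (-15619) = 40092; wraps to -25444 = 1001110010011100
R = NOT 1001110010011100 = 0110001101100011 = 25443
R = 25443 − (-2805) = 28248 = 0110111001011000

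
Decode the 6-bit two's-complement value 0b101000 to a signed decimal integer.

MSB is 1, so the value is negative.
Invert: 010111. Add 1: 011000 = 24. So the value is −24.

-24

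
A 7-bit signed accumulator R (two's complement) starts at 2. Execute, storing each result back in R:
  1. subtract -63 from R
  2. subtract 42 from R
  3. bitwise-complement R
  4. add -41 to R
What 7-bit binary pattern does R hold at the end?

0111111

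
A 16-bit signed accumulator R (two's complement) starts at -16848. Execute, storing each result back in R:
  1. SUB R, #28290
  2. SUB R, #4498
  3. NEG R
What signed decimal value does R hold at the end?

-15900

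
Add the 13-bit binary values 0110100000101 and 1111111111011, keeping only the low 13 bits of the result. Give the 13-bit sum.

  0110100000101
+ 1111111111011
= 0110100000000  (discard carry-out 1)

0110100000000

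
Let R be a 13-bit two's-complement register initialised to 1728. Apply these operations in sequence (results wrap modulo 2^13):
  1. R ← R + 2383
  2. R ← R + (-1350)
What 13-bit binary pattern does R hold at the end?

Start: R = 1728 = 0011011000000.
R = 1728 + 2383 = 4111; wraps to -4081 = 1000000001111
R = -4081 + (-1350) = -5431; wraps to 2761 = 0101011001001

0101011001001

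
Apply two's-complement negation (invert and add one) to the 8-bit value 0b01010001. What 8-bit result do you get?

10101111

Invert: 10101110. Add 1: 10101111.
Check: 01010001 = 81, 10101111 = -81.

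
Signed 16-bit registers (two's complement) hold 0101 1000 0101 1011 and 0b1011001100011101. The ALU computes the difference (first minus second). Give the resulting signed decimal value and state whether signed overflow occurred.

0101 1000 0101 1011 → 0101100001011011 = 22619 (signed)
0b1011001100011101 → 1011001100011101 = -19683 (signed)
Subtract via negate-and-add: invert 1011001100011101 + 1 = 0100110011100011 (i.e. 19683).
  0101100001011011
+ 0100110011100011
= 1010010100111110
Result 1010010100111110: MSB = 1 → 42302 − 65536 = -23234.
Both addends (after negating the subtrahend) are non-negative but the stored result is negative: signed overflow. The true value 22619 − (-19683) = 42302 lies outside [-32768, 32767].

-23234; overflow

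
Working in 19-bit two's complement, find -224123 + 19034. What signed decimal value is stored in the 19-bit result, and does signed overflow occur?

-205089; no overflow

-224123 → 1001001010010000101
19034 → 0000100101001011010
  1001001010010000101
+ 0000100101001011010
= 1001101111011011111
Result 1001101111011011111: MSB = 1 → 319199 − 524288 = -205089.
Addends have opposite signs, so signed overflow cannot occur.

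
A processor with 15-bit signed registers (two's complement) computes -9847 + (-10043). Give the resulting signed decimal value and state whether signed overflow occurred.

12878; overflow

-9847 → 101100110001001
-10043 → 101100011000101
  101100110001001
+ 101100011000101
= 011001001001110  (discard carry-out 1)
Result 011001001001110: MSB = 0 → value 12878.
Both addends are negative but the stored result is non-negative: signed overflow. The true value -9847 + (-10043) = -19890 lies outside [-16384, 16383].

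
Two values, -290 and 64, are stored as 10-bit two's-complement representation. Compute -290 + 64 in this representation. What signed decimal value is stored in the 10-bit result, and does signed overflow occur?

-290 → 1011011110
64 → 0001000000
  1011011110
+ 0001000000
= 1100011110
Result 1100011110: MSB = 1 → 798 − 1024 = -226.
Addends have opposite signs, so signed overflow cannot occur.

-226; no overflow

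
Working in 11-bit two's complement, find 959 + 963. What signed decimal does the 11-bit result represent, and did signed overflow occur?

-126; overflow

959 → 01110111111
963 → 01111000011
  01110111111
+ 01111000011
= 11110000010
Result 11110000010: MSB = 1 → 1922 − 2048 = -126.
Both addends are non-negative but the stored result is negative: signed overflow. The true value 959 + 963 = 1922 lies outside [-1024, 1023].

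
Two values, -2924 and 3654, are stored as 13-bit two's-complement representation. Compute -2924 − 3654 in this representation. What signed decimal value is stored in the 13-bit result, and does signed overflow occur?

1614; overflow

-2924 → 1010010010100
3654 → 0111001000110
Subtract via negate-and-add: invert 0111001000110 + 1 = 1000110111010 (i.e. -3654).
  1010010010100
+ 1000110111010
= 0011001001110  (discard carry-out 1)
Result 0011001001110: MSB = 0 → value 1614.
Both addends (after negating the subtrahend) are negative but the stored result is non-negative: signed overflow. The true value -2924 − 3654 = -6578 lies outside [-4096, 4095].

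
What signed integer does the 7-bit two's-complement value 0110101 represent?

MSB is 0, so the value is non-negative: 0110101 = 53.

53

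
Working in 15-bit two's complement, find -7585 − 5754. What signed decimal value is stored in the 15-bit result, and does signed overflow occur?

-13339; no overflow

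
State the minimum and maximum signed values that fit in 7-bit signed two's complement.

Minimum: −2^6 = -64.
Maximum: 2^6 − 1 = 63.

min = -64, max = 63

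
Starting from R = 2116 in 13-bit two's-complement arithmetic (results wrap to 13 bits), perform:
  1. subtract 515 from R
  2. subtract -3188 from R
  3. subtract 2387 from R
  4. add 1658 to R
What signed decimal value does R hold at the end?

Start: R = 2116 = 0100001000100.
R = 2116 − 515 = 1601 = 0011001000001
R = 1601 − (-3188) = 4789; wraps to -3403 = 1001010110101
R = -3403 − 2387 = -5790; wraps to 2402 = 0100101100010
R = 2402 + 1658 = 4060 = 0111111011100

4060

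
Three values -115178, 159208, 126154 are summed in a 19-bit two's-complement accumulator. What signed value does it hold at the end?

-115178 + 159208 = 44030 (0001010101111111110)
44030 + 126154 = 170184 (0101001100011001000)

170184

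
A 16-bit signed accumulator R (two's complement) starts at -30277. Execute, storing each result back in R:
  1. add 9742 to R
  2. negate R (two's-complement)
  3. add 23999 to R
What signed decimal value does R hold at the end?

Start: R = -30277 = 1000100110111011.
R = -30277 + 9742 = -20535 = 1010111111001001
R = −(-20535) = 20535 = 0101000000110111
R = 20535 + 23999 = 44534; wraps to -21002 = 1010110111110110

-21002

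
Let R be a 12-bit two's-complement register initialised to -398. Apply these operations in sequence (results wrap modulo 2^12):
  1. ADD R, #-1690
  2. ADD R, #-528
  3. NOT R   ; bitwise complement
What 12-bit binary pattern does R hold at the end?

101000110111

Start: R = -398 = 111001110010.
R = -398 + (-1690) = -2088; wraps to 2008 = 011111011000
R = 2008 + (-528) = 1480 = 010111001000
R = NOT 010111001000 = 101000110111 = -1481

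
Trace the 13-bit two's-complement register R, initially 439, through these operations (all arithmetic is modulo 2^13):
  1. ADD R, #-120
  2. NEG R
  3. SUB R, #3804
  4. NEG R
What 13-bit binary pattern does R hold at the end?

1000000011011

Start: R = 439 = 0000110110111.
R = 439 + (-120) = 319 = 0000100111111
R = −(319) = -319 = 1111011000001
R = -319 − 3804 = -4123; wraps to 4069 = 0111111100101
R = −(4069) = -4069 = 1000000011011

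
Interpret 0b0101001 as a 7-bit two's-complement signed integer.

41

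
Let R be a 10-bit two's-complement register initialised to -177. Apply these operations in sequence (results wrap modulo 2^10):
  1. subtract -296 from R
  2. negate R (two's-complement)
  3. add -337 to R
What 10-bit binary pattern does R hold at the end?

1000111000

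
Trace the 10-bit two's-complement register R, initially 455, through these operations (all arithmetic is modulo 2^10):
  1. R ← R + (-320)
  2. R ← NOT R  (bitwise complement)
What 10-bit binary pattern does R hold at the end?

Start: R = 455 = 0111000111.
R = 455 + (-320) = 135 = 0010000111
R = NOT 0010000111 = 1101111000 = -136

1101111000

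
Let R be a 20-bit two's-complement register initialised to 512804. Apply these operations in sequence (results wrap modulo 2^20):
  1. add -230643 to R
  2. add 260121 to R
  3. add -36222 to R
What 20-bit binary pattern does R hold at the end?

Start: R = 512804 = 01111101001100100100.
R = 512804 + (-230643) = 282161 = 01000100111000110001
R = 282161 + 260121 = 542282; wraps to -506294 = 10000100011001001010
R = -506294 + (-36222) = -542516; wraps to 506060 = 01111011100011001100

01111011100011001100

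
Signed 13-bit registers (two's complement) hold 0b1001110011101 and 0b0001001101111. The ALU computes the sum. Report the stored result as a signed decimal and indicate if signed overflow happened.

-2548; no overflow

0b1001110011101 → 1001110011101 = -3171 (signed)
0b0001001101111 → 0001001101111 = 623 (signed)
  1001110011101
+ 0001001101111
= 1011000001100
Result 1011000001100: MSB = 1 → 5644 − 8192 = -2548.
Addends have opposite signs, so signed overflow cannot occur.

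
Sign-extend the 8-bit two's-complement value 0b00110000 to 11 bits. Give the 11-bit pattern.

MSB of 00110000 is 0; replicate it into the new high bits.
000|00110000 → 00000110000 (still 48).

00000110000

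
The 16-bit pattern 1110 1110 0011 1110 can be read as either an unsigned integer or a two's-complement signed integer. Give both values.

Unsigned: 1110111000111110 = 60990.
Signed: MSB=1 → 60990 − 65536 = -4546.

unsigned = 60990, signed = -4546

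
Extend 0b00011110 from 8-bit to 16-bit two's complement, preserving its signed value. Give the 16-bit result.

0000000000011110

MSB of 00011110 is 0; replicate it into the new high bits.
00000000|00011110 → 0000000000011110 (still 30).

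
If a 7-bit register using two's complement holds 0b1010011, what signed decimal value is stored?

-45

MSB is 1, so the value is negative.
Invert: 0101100. Add 1: 0101101 = 45. So the value is −45.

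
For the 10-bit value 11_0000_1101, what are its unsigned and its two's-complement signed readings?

unsigned = 781, signed = -243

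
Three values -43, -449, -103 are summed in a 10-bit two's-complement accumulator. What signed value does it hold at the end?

-43 + (-449) = -492 (1000010100)
-492 + (-103) = -595 → wraps to 429 (0110101101)

429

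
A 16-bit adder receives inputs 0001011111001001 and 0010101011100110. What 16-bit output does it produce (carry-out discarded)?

0100001010101111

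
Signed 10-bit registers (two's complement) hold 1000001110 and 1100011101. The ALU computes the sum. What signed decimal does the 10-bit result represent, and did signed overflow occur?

1000001110 = -498 (signed)
1100011101 = -227 (signed)
  1000001110
+ 1100011101
= 0100101011  (discard carry-out 1)
Result 0100101011: MSB = 0 → value 299.
Both addends are negative but the stored result is non-negative: signed overflow. The true value -498 + (-227) = -725 lies outside [-512, 511].

299; overflow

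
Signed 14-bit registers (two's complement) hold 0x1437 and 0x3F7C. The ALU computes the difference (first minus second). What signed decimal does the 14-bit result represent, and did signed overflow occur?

0x1437 = 01010000110111 = 5175 (signed)
0x3F7C = 11111101111100 = -132 (signed)
Subtract via negate-and-add: invert 11111101111100 + 1 = 00000010000100 (i.e. 132).
  01010000110111
+ 00000010000100
= 01010010111011
Result 01010010111011: MSB = 0 → value 5307.
Both addends (after negating the subtrahend) are non-negative and so is the stored result: no signed overflow.

5307; no overflow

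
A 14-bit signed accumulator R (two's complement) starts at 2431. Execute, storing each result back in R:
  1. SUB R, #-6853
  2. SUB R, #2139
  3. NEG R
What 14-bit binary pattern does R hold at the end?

10010000010111

Start: R = 2431 = 00100101111111.
R = 2431 − (-6853) = 9284; wraps to -7100 = 10010001000100
R = -7100 − 2139 = -9239; wraps to 7145 = 01101111101001
R = −(7145) = -7145 = 10010000010111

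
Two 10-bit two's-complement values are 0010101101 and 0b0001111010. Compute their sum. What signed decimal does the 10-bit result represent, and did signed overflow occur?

295; no overflow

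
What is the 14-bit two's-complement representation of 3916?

00111101001100

3916 is non-negative, so write it directly in 14 bits: 00111101001100.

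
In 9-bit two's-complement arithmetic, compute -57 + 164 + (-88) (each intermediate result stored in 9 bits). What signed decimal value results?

19

-57 + 164 = 107 (001101011)
107 + (-88) = 19 (000010011)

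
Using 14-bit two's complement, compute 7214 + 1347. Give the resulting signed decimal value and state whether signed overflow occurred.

-7823; overflow

7214 → 01110000101110
1347 → 00010101000011
  01110000101110
+ 00010101000011
= 10000101110001
Result 10000101110001: MSB = 1 → 8561 − 16384 = -7823.
Both addends are non-negative but the stored result is negative: signed overflow. The true value 7214 + 1347 = 8561 lies outside [-8192, 8191].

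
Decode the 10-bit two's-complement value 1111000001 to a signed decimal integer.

-63

MSB is 1, so the value is negative.
Unsigned reading: 961. Subtract 2^10 = 1024: 961 − 1024 = -63.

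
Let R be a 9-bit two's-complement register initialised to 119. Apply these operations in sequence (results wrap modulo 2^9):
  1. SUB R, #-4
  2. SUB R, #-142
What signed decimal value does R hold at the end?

-247

Start: R = 119 = 001110111.
R = 119 − (-4) = 123 = 001111011
R = 123 − (-142) = 265; wraps to -247 = 100001001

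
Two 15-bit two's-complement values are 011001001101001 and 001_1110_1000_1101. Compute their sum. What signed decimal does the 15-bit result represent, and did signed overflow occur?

-12042; overflow

011001001101001 = 12905 (signed)
001_1110_1000_1101 → 001111010001101 = 7821 (signed)
  011001001101001
+ 001111010001101
= 101000011110110
Result 101000011110110: MSB = 1 → 20726 − 32768 = -12042.
Both addends are non-negative but the stored result is negative: signed overflow. The true value 12905 + 7821 = 20726 lies outside [-16384, 16383].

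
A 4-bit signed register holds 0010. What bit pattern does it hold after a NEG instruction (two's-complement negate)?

1110

Invert: 1101. Add 1: 1110.
Check: 0010 = 2, 1110 = -2.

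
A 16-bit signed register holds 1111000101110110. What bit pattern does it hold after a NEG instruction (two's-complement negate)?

Invert: 0000111010001001. Add 1: 0000111010001010.
Check: 1111000101110110 = -3722, 0000111010001010 = 3722.

0000111010001010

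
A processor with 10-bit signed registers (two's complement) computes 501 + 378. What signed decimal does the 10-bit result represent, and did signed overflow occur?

-145; overflow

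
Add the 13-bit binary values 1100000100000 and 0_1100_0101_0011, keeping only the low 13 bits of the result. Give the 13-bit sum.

0010001110011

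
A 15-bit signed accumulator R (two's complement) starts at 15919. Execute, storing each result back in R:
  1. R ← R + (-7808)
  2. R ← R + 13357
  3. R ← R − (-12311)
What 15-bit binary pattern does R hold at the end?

000001111110011

Start: R = 15919 = 011111000101111.
R = 15919 + (-7808) = 8111 = 001111110101111
R = 8111 + 13357 = 21468; wraps to -11300 = 101001111011100
R = -11300 − (-12311) = 1011 = 000001111110011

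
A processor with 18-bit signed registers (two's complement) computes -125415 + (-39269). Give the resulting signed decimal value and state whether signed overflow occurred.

97460; overflow

-125415 → 100001011000011001
-39269 → 110110011010011011
  100001011000011001
+ 110110011010011011
= 010111110010110100  (discard carry-out 1)
Result 010111110010110100: MSB = 0 → value 97460.
Both addends are negative but the stored result is non-negative: signed overflow. The true value -125415 + (-39269) = -164684 lies outside [-131072, 131071].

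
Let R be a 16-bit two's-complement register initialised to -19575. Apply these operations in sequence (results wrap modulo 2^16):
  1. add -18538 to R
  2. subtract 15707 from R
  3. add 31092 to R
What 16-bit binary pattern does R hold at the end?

1010011100111000

Start: R = -19575 = 1011001110001001.
R = -19575 + (-18538) = -38113; wraps to 27423 = 0110101100011111
R = 27423 − 15707 = 11716 = 0010110111000100
R = 11716 + 31092 = 42808; wraps to -22728 = 1010011100111000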